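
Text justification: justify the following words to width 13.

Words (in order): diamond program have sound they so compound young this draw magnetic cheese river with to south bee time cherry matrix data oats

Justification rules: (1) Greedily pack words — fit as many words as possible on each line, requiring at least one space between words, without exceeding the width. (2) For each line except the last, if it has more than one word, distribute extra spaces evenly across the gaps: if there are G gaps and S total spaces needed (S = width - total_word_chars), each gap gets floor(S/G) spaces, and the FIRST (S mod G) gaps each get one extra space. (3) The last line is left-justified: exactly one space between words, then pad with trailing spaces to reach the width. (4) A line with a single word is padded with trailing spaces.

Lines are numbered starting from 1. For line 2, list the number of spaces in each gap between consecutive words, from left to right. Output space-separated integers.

Answer: 2

Derivation:
Line 1: ['diamond'] (min_width=7, slack=6)
Line 2: ['program', 'have'] (min_width=12, slack=1)
Line 3: ['sound', 'they', 'so'] (min_width=13, slack=0)
Line 4: ['compound'] (min_width=8, slack=5)
Line 5: ['young', 'this'] (min_width=10, slack=3)
Line 6: ['draw', 'magnetic'] (min_width=13, slack=0)
Line 7: ['cheese', 'river'] (min_width=12, slack=1)
Line 8: ['with', 'to', 'south'] (min_width=13, slack=0)
Line 9: ['bee', 'time'] (min_width=8, slack=5)
Line 10: ['cherry', 'matrix'] (min_width=13, slack=0)
Line 11: ['data', 'oats'] (min_width=9, slack=4)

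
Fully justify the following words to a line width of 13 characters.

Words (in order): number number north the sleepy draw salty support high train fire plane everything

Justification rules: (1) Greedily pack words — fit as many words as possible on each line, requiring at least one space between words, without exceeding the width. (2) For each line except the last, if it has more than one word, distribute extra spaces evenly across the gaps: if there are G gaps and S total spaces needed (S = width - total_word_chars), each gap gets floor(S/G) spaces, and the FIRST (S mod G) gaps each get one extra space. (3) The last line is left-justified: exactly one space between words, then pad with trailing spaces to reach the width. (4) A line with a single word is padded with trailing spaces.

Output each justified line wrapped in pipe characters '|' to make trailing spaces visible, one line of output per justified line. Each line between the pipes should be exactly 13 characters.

Answer: |number number|
|north     the|
|sleepy   draw|
|salty support|
|high    train|
|fire    plane|
|everything   |

Derivation:
Line 1: ['number', 'number'] (min_width=13, slack=0)
Line 2: ['north', 'the'] (min_width=9, slack=4)
Line 3: ['sleepy', 'draw'] (min_width=11, slack=2)
Line 4: ['salty', 'support'] (min_width=13, slack=0)
Line 5: ['high', 'train'] (min_width=10, slack=3)
Line 6: ['fire', 'plane'] (min_width=10, slack=3)
Line 7: ['everything'] (min_width=10, slack=3)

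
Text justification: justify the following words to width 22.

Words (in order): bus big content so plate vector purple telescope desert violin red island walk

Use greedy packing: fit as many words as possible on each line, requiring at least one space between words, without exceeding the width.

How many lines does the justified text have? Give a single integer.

Answer: 4

Derivation:
Line 1: ['bus', 'big', 'content', 'so'] (min_width=18, slack=4)
Line 2: ['plate', 'vector', 'purple'] (min_width=19, slack=3)
Line 3: ['telescope', 'desert'] (min_width=16, slack=6)
Line 4: ['violin', 'red', 'island', 'walk'] (min_width=22, slack=0)
Total lines: 4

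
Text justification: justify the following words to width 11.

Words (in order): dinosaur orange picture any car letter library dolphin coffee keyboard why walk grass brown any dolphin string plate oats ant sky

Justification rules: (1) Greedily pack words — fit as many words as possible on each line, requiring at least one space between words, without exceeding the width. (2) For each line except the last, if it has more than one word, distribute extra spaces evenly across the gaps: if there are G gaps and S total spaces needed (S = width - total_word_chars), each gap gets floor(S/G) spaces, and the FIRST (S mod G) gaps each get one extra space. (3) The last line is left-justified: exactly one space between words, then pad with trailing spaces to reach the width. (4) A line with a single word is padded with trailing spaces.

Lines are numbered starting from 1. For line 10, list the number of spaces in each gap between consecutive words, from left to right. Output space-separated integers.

Line 1: ['dinosaur'] (min_width=8, slack=3)
Line 2: ['orange'] (min_width=6, slack=5)
Line 3: ['picture', 'any'] (min_width=11, slack=0)
Line 4: ['car', 'letter'] (min_width=10, slack=1)
Line 5: ['library'] (min_width=7, slack=4)
Line 6: ['dolphin'] (min_width=7, slack=4)
Line 7: ['coffee'] (min_width=6, slack=5)
Line 8: ['keyboard'] (min_width=8, slack=3)
Line 9: ['why', 'walk'] (min_width=8, slack=3)
Line 10: ['grass', 'brown'] (min_width=11, slack=0)
Line 11: ['any', 'dolphin'] (min_width=11, slack=0)
Line 12: ['string'] (min_width=6, slack=5)
Line 13: ['plate', 'oats'] (min_width=10, slack=1)
Line 14: ['ant', 'sky'] (min_width=7, slack=4)

Answer: 1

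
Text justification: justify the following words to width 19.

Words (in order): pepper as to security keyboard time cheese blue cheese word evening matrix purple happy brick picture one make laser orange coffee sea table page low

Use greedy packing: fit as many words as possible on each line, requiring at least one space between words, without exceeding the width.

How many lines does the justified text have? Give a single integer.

Answer: 9

Derivation:
Line 1: ['pepper', 'as', 'to'] (min_width=12, slack=7)
Line 2: ['security', 'keyboard'] (min_width=17, slack=2)
Line 3: ['time', 'cheese', 'blue'] (min_width=16, slack=3)
Line 4: ['cheese', 'word', 'evening'] (min_width=19, slack=0)
Line 5: ['matrix', 'purple', 'happy'] (min_width=19, slack=0)
Line 6: ['brick', 'picture', 'one'] (min_width=17, slack=2)
Line 7: ['make', 'laser', 'orange'] (min_width=17, slack=2)
Line 8: ['coffee', 'sea', 'table'] (min_width=16, slack=3)
Line 9: ['page', 'low'] (min_width=8, slack=11)
Total lines: 9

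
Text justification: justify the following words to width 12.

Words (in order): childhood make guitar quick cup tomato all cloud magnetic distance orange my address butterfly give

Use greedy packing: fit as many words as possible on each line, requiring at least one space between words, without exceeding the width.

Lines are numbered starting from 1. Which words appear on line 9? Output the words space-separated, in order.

Answer: address

Derivation:
Line 1: ['childhood'] (min_width=9, slack=3)
Line 2: ['make', 'guitar'] (min_width=11, slack=1)
Line 3: ['quick', 'cup'] (min_width=9, slack=3)
Line 4: ['tomato', 'all'] (min_width=10, slack=2)
Line 5: ['cloud'] (min_width=5, slack=7)
Line 6: ['magnetic'] (min_width=8, slack=4)
Line 7: ['distance'] (min_width=8, slack=4)
Line 8: ['orange', 'my'] (min_width=9, slack=3)
Line 9: ['address'] (min_width=7, slack=5)
Line 10: ['butterfly'] (min_width=9, slack=3)
Line 11: ['give'] (min_width=4, slack=8)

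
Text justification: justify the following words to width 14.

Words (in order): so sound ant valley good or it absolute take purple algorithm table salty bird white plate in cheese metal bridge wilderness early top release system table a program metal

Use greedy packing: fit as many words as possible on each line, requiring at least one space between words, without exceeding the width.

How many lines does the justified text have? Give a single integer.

Answer: 15

Derivation:
Line 1: ['so', 'sound', 'ant'] (min_width=12, slack=2)
Line 2: ['valley', 'good', 'or'] (min_width=14, slack=0)
Line 3: ['it', 'absolute'] (min_width=11, slack=3)
Line 4: ['take', 'purple'] (min_width=11, slack=3)
Line 5: ['algorithm'] (min_width=9, slack=5)
Line 6: ['table', 'salty'] (min_width=11, slack=3)
Line 7: ['bird', 'white'] (min_width=10, slack=4)
Line 8: ['plate', 'in'] (min_width=8, slack=6)
Line 9: ['cheese', 'metal'] (min_width=12, slack=2)
Line 10: ['bridge'] (min_width=6, slack=8)
Line 11: ['wilderness'] (min_width=10, slack=4)
Line 12: ['early', 'top'] (min_width=9, slack=5)
Line 13: ['release', 'system'] (min_width=14, slack=0)
Line 14: ['table', 'a'] (min_width=7, slack=7)
Line 15: ['program', 'metal'] (min_width=13, slack=1)
Total lines: 15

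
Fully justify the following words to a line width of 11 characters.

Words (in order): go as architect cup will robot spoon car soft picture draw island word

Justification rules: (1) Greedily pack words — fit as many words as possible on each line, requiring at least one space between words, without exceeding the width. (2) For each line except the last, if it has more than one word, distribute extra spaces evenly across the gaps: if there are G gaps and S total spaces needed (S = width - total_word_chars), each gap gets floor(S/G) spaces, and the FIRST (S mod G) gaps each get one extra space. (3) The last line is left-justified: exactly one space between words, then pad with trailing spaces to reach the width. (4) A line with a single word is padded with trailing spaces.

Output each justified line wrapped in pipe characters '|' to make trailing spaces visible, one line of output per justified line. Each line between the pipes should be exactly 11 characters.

Answer: |go       as|
|architect  |
|cup    will|
|robot spoon|
|car    soft|
|picture    |
|draw island|
|word       |

Derivation:
Line 1: ['go', 'as'] (min_width=5, slack=6)
Line 2: ['architect'] (min_width=9, slack=2)
Line 3: ['cup', 'will'] (min_width=8, slack=3)
Line 4: ['robot', 'spoon'] (min_width=11, slack=0)
Line 5: ['car', 'soft'] (min_width=8, slack=3)
Line 6: ['picture'] (min_width=7, slack=4)
Line 7: ['draw', 'island'] (min_width=11, slack=0)
Line 8: ['word'] (min_width=4, slack=7)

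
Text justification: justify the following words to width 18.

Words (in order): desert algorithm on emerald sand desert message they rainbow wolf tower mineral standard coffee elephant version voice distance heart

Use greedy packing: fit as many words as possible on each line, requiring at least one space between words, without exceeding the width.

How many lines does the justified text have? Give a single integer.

Line 1: ['desert', 'algorithm'] (min_width=16, slack=2)
Line 2: ['on', 'emerald', 'sand'] (min_width=15, slack=3)
Line 3: ['desert', 'message'] (min_width=14, slack=4)
Line 4: ['they', 'rainbow', 'wolf'] (min_width=17, slack=1)
Line 5: ['tower', 'mineral'] (min_width=13, slack=5)
Line 6: ['standard', 'coffee'] (min_width=15, slack=3)
Line 7: ['elephant', 'version'] (min_width=16, slack=2)
Line 8: ['voice', 'distance'] (min_width=14, slack=4)
Line 9: ['heart'] (min_width=5, slack=13)
Total lines: 9

Answer: 9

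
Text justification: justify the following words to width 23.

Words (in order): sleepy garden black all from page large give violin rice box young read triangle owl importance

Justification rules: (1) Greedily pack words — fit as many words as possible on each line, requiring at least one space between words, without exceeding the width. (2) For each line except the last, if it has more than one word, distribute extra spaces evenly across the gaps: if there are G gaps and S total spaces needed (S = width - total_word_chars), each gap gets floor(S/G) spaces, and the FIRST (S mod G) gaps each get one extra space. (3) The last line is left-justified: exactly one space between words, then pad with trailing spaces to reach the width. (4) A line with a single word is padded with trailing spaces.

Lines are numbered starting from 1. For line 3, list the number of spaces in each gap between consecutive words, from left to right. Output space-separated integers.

Answer: 2 2 1

Derivation:
Line 1: ['sleepy', 'garden', 'black', 'all'] (min_width=23, slack=0)
Line 2: ['from', 'page', 'large', 'give'] (min_width=20, slack=3)
Line 3: ['violin', 'rice', 'box', 'young'] (min_width=21, slack=2)
Line 4: ['read', 'triangle', 'owl'] (min_width=17, slack=6)
Line 5: ['importance'] (min_width=10, slack=13)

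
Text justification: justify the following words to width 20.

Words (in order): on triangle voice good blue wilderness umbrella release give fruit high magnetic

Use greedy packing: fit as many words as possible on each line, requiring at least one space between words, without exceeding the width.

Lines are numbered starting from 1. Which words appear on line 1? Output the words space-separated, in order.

Answer: on triangle voice

Derivation:
Line 1: ['on', 'triangle', 'voice'] (min_width=17, slack=3)
Line 2: ['good', 'blue', 'wilderness'] (min_width=20, slack=0)
Line 3: ['umbrella', 'release'] (min_width=16, slack=4)
Line 4: ['give', 'fruit', 'high'] (min_width=15, slack=5)
Line 5: ['magnetic'] (min_width=8, slack=12)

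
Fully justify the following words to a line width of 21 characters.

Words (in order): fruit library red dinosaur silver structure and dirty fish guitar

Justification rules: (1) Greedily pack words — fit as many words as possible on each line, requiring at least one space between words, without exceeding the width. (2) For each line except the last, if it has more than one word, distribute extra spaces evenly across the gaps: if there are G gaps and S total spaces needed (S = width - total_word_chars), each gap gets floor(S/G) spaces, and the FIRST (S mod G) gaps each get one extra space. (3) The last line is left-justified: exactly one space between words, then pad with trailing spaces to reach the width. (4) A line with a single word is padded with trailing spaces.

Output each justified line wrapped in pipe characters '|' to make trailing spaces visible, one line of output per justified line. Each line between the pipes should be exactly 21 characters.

Line 1: ['fruit', 'library', 'red'] (min_width=17, slack=4)
Line 2: ['dinosaur', 'silver'] (min_width=15, slack=6)
Line 3: ['structure', 'and', 'dirty'] (min_width=19, slack=2)
Line 4: ['fish', 'guitar'] (min_width=11, slack=10)

Answer: |fruit   library   red|
|dinosaur       silver|
|structure  and  dirty|
|fish guitar          |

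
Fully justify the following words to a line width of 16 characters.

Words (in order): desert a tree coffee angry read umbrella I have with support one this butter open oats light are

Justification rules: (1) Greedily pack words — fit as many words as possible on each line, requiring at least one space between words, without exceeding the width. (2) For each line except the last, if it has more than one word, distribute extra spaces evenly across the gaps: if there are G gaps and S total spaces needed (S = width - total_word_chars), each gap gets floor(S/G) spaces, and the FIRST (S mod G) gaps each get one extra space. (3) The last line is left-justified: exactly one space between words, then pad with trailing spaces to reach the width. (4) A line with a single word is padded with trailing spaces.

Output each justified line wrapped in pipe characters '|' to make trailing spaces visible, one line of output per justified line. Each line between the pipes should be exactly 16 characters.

Line 1: ['desert', 'a', 'tree'] (min_width=13, slack=3)
Line 2: ['coffee', 'angry'] (min_width=12, slack=4)
Line 3: ['read', 'umbrella', 'I'] (min_width=15, slack=1)
Line 4: ['have', 'with'] (min_width=9, slack=7)
Line 5: ['support', 'one', 'this'] (min_width=16, slack=0)
Line 6: ['butter', 'open', 'oats'] (min_width=16, slack=0)
Line 7: ['light', 'are'] (min_width=9, slack=7)

Answer: |desert   a  tree|
|coffee     angry|
|read  umbrella I|
|have        with|
|support one this|
|butter open oats|
|light are       |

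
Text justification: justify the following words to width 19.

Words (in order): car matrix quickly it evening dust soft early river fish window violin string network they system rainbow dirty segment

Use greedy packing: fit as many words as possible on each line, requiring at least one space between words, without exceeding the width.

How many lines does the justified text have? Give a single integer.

Answer: 7

Derivation:
Line 1: ['car', 'matrix', 'quickly'] (min_width=18, slack=1)
Line 2: ['it', 'evening', 'dust'] (min_width=15, slack=4)
Line 3: ['soft', 'early', 'river'] (min_width=16, slack=3)
Line 4: ['fish', 'window', 'violin'] (min_width=18, slack=1)
Line 5: ['string', 'network', 'they'] (min_width=19, slack=0)
Line 6: ['system', 'rainbow'] (min_width=14, slack=5)
Line 7: ['dirty', 'segment'] (min_width=13, slack=6)
Total lines: 7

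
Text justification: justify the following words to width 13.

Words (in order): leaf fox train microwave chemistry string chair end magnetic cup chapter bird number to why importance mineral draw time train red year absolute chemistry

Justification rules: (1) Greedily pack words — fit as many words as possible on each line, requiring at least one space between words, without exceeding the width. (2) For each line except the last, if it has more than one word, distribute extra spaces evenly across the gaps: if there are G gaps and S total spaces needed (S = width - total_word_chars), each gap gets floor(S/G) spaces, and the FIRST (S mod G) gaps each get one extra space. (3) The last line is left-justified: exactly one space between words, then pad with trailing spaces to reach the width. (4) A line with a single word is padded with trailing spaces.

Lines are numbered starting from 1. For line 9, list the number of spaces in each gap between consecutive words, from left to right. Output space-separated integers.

Answer: 8

Derivation:
Line 1: ['leaf', 'fox'] (min_width=8, slack=5)
Line 2: ['train'] (min_width=5, slack=8)
Line 3: ['microwave'] (min_width=9, slack=4)
Line 4: ['chemistry'] (min_width=9, slack=4)
Line 5: ['string', 'chair'] (min_width=12, slack=1)
Line 6: ['end', 'magnetic'] (min_width=12, slack=1)
Line 7: ['cup', 'chapter'] (min_width=11, slack=2)
Line 8: ['bird', 'number'] (min_width=11, slack=2)
Line 9: ['to', 'why'] (min_width=6, slack=7)
Line 10: ['importance'] (min_width=10, slack=3)
Line 11: ['mineral', 'draw'] (min_width=12, slack=1)
Line 12: ['time', 'train'] (min_width=10, slack=3)
Line 13: ['red', 'year'] (min_width=8, slack=5)
Line 14: ['absolute'] (min_width=8, slack=5)
Line 15: ['chemistry'] (min_width=9, slack=4)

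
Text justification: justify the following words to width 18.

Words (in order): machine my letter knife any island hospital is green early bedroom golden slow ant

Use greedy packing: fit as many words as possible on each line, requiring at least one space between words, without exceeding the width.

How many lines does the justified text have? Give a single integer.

Line 1: ['machine', 'my', 'letter'] (min_width=17, slack=1)
Line 2: ['knife', 'any', 'island'] (min_width=16, slack=2)
Line 3: ['hospital', 'is', 'green'] (min_width=17, slack=1)
Line 4: ['early', 'bedroom'] (min_width=13, slack=5)
Line 5: ['golden', 'slow', 'ant'] (min_width=15, slack=3)
Total lines: 5

Answer: 5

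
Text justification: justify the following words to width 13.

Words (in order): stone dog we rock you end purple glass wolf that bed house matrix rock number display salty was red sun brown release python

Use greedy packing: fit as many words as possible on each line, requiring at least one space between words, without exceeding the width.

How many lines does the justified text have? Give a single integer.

Line 1: ['stone', 'dog', 'we'] (min_width=12, slack=1)
Line 2: ['rock', 'you', 'end'] (min_width=12, slack=1)
Line 3: ['purple', 'glass'] (min_width=12, slack=1)
Line 4: ['wolf', 'that', 'bed'] (min_width=13, slack=0)
Line 5: ['house', 'matrix'] (min_width=12, slack=1)
Line 6: ['rock', 'number'] (min_width=11, slack=2)
Line 7: ['display', 'salty'] (min_width=13, slack=0)
Line 8: ['was', 'red', 'sun'] (min_width=11, slack=2)
Line 9: ['brown', 'release'] (min_width=13, slack=0)
Line 10: ['python'] (min_width=6, slack=7)
Total lines: 10

Answer: 10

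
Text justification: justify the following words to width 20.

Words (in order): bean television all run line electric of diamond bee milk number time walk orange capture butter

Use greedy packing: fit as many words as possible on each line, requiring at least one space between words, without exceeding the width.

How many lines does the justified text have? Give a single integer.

Answer: 6

Derivation:
Line 1: ['bean', 'television', 'all'] (min_width=19, slack=1)
Line 2: ['run', 'line', 'electric', 'of'] (min_width=20, slack=0)
Line 3: ['diamond', 'bee', 'milk'] (min_width=16, slack=4)
Line 4: ['number', 'time', 'walk'] (min_width=16, slack=4)
Line 5: ['orange', 'capture'] (min_width=14, slack=6)
Line 6: ['butter'] (min_width=6, slack=14)
Total lines: 6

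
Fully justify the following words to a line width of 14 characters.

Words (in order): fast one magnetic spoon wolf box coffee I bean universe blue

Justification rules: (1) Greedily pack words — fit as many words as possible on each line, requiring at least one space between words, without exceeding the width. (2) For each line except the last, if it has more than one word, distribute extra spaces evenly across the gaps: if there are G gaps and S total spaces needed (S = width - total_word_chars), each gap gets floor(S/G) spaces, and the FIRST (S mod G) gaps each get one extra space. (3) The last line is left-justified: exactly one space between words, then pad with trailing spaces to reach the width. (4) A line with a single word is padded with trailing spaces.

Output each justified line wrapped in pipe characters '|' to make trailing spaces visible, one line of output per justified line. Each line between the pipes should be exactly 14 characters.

Answer: |fast       one|
|magnetic spoon|
|wolf       box|
|coffee  I bean|
|universe blue |

Derivation:
Line 1: ['fast', 'one'] (min_width=8, slack=6)
Line 2: ['magnetic', 'spoon'] (min_width=14, slack=0)
Line 3: ['wolf', 'box'] (min_width=8, slack=6)
Line 4: ['coffee', 'I', 'bean'] (min_width=13, slack=1)
Line 5: ['universe', 'blue'] (min_width=13, slack=1)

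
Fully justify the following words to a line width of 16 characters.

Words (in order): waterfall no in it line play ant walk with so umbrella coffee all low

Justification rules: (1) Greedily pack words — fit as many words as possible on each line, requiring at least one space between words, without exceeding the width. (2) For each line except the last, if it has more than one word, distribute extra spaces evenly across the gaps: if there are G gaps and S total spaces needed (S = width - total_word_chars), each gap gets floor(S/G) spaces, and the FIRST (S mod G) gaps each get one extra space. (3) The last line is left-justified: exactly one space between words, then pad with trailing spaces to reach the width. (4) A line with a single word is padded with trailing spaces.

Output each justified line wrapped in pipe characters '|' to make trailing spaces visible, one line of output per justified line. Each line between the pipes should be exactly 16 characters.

Answer: |waterfall  no in|
|it line play ant|
|walk   with   so|
|umbrella  coffee|
|all low         |

Derivation:
Line 1: ['waterfall', 'no', 'in'] (min_width=15, slack=1)
Line 2: ['it', 'line', 'play', 'ant'] (min_width=16, slack=0)
Line 3: ['walk', 'with', 'so'] (min_width=12, slack=4)
Line 4: ['umbrella', 'coffee'] (min_width=15, slack=1)
Line 5: ['all', 'low'] (min_width=7, slack=9)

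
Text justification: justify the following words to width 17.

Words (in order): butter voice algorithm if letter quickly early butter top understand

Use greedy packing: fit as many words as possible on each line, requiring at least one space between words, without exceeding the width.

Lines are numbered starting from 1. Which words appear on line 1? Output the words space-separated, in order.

Answer: butter voice

Derivation:
Line 1: ['butter', 'voice'] (min_width=12, slack=5)
Line 2: ['algorithm', 'if'] (min_width=12, slack=5)
Line 3: ['letter', 'quickly'] (min_width=14, slack=3)
Line 4: ['early', 'butter', 'top'] (min_width=16, slack=1)
Line 5: ['understand'] (min_width=10, slack=7)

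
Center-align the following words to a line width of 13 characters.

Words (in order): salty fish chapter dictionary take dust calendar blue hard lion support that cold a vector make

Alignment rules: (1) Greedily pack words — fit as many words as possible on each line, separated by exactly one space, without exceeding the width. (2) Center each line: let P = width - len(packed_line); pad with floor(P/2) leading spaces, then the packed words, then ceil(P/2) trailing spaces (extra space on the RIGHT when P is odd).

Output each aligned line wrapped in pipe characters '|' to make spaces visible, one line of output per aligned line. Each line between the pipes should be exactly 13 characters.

Line 1: ['salty', 'fish'] (min_width=10, slack=3)
Line 2: ['chapter'] (min_width=7, slack=6)
Line 3: ['dictionary'] (min_width=10, slack=3)
Line 4: ['take', 'dust'] (min_width=9, slack=4)
Line 5: ['calendar', 'blue'] (min_width=13, slack=0)
Line 6: ['hard', 'lion'] (min_width=9, slack=4)
Line 7: ['support', 'that'] (min_width=12, slack=1)
Line 8: ['cold', 'a', 'vector'] (min_width=13, slack=0)
Line 9: ['make'] (min_width=4, slack=9)

Answer: | salty fish  |
|   chapter   |
| dictionary  |
|  take dust  |
|calendar blue|
|  hard lion  |
|support that |
|cold a vector|
|    make     |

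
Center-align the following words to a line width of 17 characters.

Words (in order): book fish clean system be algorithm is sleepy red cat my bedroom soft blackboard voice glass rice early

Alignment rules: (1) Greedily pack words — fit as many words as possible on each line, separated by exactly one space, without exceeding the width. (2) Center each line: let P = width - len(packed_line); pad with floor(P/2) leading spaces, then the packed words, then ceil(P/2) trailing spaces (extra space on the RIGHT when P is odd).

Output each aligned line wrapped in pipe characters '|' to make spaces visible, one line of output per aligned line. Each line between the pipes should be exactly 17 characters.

Line 1: ['book', 'fish', 'clean'] (min_width=15, slack=2)
Line 2: ['system', 'be'] (min_width=9, slack=8)
Line 3: ['algorithm', 'is'] (min_width=12, slack=5)
Line 4: ['sleepy', 'red', 'cat', 'my'] (min_width=17, slack=0)
Line 5: ['bedroom', 'soft'] (min_width=12, slack=5)
Line 6: ['blackboard', 'voice'] (min_width=16, slack=1)
Line 7: ['glass', 'rice', 'early'] (min_width=16, slack=1)

Answer: | book fish clean |
|    system be    |
|  algorithm is   |
|sleepy red cat my|
|  bedroom soft   |
|blackboard voice |
|glass rice early |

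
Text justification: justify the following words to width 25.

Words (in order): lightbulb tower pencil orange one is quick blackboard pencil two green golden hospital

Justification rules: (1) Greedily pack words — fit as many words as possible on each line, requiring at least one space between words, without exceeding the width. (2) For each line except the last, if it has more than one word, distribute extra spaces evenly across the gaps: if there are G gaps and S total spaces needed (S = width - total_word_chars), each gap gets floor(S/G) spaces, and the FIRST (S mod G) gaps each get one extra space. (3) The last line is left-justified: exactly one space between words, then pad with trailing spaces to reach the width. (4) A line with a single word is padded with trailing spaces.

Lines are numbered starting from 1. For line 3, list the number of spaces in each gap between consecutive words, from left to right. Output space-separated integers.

Answer: 3 3

Derivation:
Line 1: ['lightbulb', 'tower', 'pencil'] (min_width=22, slack=3)
Line 2: ['orange', 'one', 'is', 'quick'] (min_width=19, slack=6)
Line 3: ['blackboard', 'pencil', 'two'] (min_width=21, slack=4)
Line 4: ['green', 'golden', 'hospital'] (min_width=21, slack=4)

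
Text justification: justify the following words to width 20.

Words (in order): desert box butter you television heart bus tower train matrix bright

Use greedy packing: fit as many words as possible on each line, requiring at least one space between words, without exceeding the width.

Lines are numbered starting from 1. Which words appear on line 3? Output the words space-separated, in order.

Answer: bus tower train

Derivation:
Line 1: ['desert', 'box', 'butter'] (min_width=17, slack=3)
Line 2: ['you', 'television', 'heart'] (min_width=20, slack=0)
Line 3: ['bus', 'tower', 'train'] (min_width=15, slack=5)
Line 4: ['matrix', 'bright'] (min_width=13, slack=7)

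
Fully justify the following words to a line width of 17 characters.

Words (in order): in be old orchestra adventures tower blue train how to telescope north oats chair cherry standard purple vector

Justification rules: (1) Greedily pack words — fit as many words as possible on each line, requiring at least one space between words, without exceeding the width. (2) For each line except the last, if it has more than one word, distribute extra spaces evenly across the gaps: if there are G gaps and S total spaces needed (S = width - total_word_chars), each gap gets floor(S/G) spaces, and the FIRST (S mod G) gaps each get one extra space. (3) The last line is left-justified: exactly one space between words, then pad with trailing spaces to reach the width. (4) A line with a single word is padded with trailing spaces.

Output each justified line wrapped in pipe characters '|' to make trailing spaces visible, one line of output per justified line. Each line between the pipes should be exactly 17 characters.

Line 1: ['in', 'be', 'old'] (min_width=9, slack=8)
Line 2: ['orchestra'] (min_width=9, slack=8)
Line 3: ['adventures', 'tower'] (min_width=16, slack=1)
Line 4: ['blue', 'train', 'how', 'to'] (min_width=17, slack=0)
Line 5: ['telescope', 'north'] (min_width=15, slack=2)
Line 6: ['oats', 'chair', 'cherry'] (min_width=17, slack=0)
Line 7: ['standard', 'purple'] (min_width=15, slack=2)
Line 8: ['vector'] (min_width=6, slack=11)

Answer: |in     be     old|
|orchestra        |
|adventures  tower|
|blue train how to|
|telescope   north|
|oats chair cherry|
|standard   purple|
|vector           |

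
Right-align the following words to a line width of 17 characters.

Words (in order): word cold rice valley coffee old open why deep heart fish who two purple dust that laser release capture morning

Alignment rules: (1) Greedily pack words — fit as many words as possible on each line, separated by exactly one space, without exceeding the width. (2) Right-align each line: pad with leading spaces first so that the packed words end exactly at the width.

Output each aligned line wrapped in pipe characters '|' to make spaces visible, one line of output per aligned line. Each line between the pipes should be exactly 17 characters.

Answer: |   word cold rice|
|valley coffee old|
|    open why deep|
|   heart fish who|
|  two purple dust|
|       that laser|
|  release capture|
|          morning|

Derivation:
Line 1: ['word', 'cold', 'rice'] (min_width=14, slack=3)
Line 2: ['valley', 'coffee', 'old'] (min_width=17, slack=0)
Line 3: ['open', 'why', 'deep'] (min_width=13, slack=4)
Line 4: ['heart', 'fish', 'who'] (min_width=14, slack=3)
Line 5: ['two', 'purple', 'dust'] (min_width=15, slack=2)
Line 6: ['that', 'laser'] (min_width=10, slack=7)
Line 7: ['release', 'capture'] (min_width=15, slack=2)
Line 8: ['morning'] (min_width=7, slack=10)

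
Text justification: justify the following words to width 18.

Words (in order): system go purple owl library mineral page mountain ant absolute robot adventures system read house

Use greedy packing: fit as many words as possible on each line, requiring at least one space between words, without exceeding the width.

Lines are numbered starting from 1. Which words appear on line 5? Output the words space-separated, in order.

Line 1: ['system', 'go', 'purple'] (min_width=16, slack=2)
Line 2: ['owl', 'library'] (min_width=11, slack=7)
Line 3: ['mineral', 'page'] (min_width=12, slack=6)
Line 4: ['mountain', 'ant'] (min_width=12, slack=6)
Line 5: ['absolute', 'robot'] (min_width=14, slack=4)
Line 6: ['adventures', 'system'] (min_width=17, slack=1)
Line 7: ['read', 'house'] (min_width=10, slack=8)

Answer: absolute robot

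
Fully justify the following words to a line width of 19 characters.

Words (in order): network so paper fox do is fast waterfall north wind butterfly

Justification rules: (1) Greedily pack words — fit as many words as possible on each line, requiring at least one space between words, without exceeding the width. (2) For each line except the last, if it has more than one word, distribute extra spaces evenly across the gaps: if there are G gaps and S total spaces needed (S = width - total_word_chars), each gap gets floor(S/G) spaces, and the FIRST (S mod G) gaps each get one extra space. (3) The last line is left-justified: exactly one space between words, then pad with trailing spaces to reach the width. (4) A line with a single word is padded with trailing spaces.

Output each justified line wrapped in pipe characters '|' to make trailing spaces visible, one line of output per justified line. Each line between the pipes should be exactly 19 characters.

Answer: |network   so  paper|
|fox   do   is  fast|
|waterfall     north|
|wind butterfly     |

Derivation:
Line 1: ['network', 'so', 'paper'] (min_width=16, slack=3)
Line 2: ['fox', 'do', 'is', 'fast'] (min_width=14, slack=5)
Line 3: ['waterfall', 'north'] (min_width=15, slack=4)
Line 4: ['wind', 'butterfly'] (min_width=14, slack=5)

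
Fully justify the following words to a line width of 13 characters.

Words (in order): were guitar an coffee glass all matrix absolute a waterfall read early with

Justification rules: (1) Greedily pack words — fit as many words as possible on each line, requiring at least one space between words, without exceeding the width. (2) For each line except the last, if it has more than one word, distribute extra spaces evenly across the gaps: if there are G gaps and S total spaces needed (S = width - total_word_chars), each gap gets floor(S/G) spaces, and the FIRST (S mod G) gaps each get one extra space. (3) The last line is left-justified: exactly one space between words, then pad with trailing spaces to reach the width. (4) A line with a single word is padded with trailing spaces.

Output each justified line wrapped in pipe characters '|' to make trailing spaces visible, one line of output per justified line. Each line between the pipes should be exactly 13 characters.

Line 1: ['were', 'guitar'] (min_width=11, slack=2)
Line 2: ['an', 'coffee'] (min_width=9, slack=4)
Line 3: ['glass', 'all'] (min_width=9, slack=4)
Line 4: ['matrix'] (min_width=6, slack=7)
Line 5: ['absolute', 'a'] (min_width=10, slack=3)
Line 6: ['waterfall'] (min_width=9, slack=4)
Line 7: ['read', 'early'] (min_width=10, slack=3)
Line 8: ['with'] (min_width=4, slack=9)

Answer: |were   guitar|
|an     coffee|
|glass     all|
|matrix       |
|absolute    a|
|waterfall    |
|read    early|
|with         |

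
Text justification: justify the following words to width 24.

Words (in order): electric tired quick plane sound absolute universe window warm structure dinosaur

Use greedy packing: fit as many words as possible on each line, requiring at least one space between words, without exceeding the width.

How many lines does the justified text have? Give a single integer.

Answer: 4

Derivation:
Line 1: ['electric', 'tired', 'quick'] (min_width=20, slack=4)
Line 2: ['plane', 'sound', 'absolute'] (min_width=20, slack=4)
Line 3: ['universe', 'window', 'warm'] (min_width=20, slack=4)
Line 4: ['structure', 'dinosaur'] (min_width=18, slack=6)
Total lines: 4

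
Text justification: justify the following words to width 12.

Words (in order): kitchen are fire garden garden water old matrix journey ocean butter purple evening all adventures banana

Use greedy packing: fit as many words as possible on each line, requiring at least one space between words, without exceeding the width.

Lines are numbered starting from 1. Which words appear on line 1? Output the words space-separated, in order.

Answer: kitchen are

Derivation:
Line 1: ['kitchen', 'are'] (min_width=11, slack=1)
Line 2: ['fire', 'garden'] (min_width=11, slack=1)
Line 3: ['garden', 'water'] (min_width=12, slack=0)
Line 4: ['old', 'matrix'] (min_width=10, slack=2)
Line 5: ['journey'] (min_width=7, slack=5)
Line 6: ['ocean', 'butter'] (min_width=12, slack=0)
Line 7: ['purple'] (min_width=6, slack=6)
Line 8: ['evening', 'all'] (min_width=11, slack=1)
Line 9: ['adventures'] (min_width=10, slack=2)
Line 10: ['banana'] (min_width=6, slack=6)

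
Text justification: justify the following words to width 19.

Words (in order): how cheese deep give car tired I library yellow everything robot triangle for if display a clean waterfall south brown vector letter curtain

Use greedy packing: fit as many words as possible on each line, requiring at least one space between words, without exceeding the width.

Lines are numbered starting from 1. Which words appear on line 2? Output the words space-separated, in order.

Answer: give car tired I

Derivation:
Line 1: ['how', 'cheese', 'deep'] (min_width=15, slack=4)
Line 2: ['give', 'car', 'tired', 'I'] (min_width=16, slack=3)
Line 3: ['library', 'yellow'] (min_width=14, slack=5)
Line 4: ['everything', 'robot'] (min_width=16, slack=3)
Line 5: ['triangle', 'for', 'if'] (min_width=15, slack=4)
Line 6: ['display', 'a', 'clean'] (min_width=15, slack=4)
Line 7: ['waterfall', 'south'] (min_width=15, slack=4)
Line 8: ['brown', 'vector', 'letter'] (min_width=19, slack=0)
Line 9: ['curtain'] (min_width=7, slack=12)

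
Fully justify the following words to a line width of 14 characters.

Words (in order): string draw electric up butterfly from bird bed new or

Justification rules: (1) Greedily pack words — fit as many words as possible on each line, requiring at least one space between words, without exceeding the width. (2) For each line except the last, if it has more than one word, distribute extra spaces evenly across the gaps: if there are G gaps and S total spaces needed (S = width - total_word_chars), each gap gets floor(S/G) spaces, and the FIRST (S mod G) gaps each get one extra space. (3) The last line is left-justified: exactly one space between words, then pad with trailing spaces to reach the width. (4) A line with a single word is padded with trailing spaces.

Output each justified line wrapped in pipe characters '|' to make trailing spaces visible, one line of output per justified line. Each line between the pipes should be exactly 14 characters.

Line 1: ['string', 'draw'] (min_width=11, slack=3)
Line 2: ['electric', 'up'] (min_width=11, slack=3)
Line 3: ['butterfly', 'from'] (min_width=14, slack=0)
Line 4: ['bird', 'bed', 'new'] (min_width=12, slack=2)
Line 5: ['or'] (min_width=2, slack=12)

Answer: |string    draw|
|electric    up|
|butterfly from|
|bird  bed  new|
|or            |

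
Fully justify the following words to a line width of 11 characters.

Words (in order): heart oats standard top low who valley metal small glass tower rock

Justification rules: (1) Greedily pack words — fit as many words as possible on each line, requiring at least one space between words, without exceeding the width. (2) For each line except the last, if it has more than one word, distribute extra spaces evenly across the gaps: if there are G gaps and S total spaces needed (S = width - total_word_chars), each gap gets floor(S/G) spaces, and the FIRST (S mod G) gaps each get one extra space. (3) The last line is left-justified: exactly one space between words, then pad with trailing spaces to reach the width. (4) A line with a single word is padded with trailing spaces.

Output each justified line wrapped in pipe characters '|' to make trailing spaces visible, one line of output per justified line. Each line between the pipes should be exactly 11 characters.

Line 1: ['heart', 'oats'] (min_width=10, slack=1)
Line 2: ['standard'] (min_width=8, slack=3)
Line 3: ['top', 'low', 'who'] (min_width=11, slack=0)
Line 4: ['valley'] (min_width=6, slack=5)
Line 5: ['metal', 'small'] (min_width=11, slack=0)
Line 6: ['glass', 'tower'] (min_width=11, slack=0)
Line 7: ['rock'] (min_width=4, slack=7)

Answer: |heart  oats|
|standard   |
|top low who|
|valley     |
|metal small|
|glass tower|
|rock       |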